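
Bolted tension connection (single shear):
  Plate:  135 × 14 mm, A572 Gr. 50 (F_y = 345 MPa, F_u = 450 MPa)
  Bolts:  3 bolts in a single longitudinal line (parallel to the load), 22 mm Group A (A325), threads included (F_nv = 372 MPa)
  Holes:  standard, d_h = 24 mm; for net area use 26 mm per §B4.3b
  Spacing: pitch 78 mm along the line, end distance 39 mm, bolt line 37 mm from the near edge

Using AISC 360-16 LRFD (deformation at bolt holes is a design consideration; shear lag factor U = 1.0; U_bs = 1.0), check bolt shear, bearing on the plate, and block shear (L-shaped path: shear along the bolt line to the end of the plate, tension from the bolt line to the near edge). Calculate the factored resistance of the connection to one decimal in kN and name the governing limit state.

318.2 kN (bolt shear governs)

Bolt shear: A_b = π(22)²/4 = 380.13 mm². φR_n = 0.75 × 372 × 380.13 × 3 × 1 = 318.2 kN.
Bearing (14 mm plate, F_u = 450 MPa): end bolts L_c = 39 − 24/2 = 27, R_n = min(1.2×27×14×450, 2.4×22×14×450) = 204.12 kN/bolt; interior L_c = 78 − 24 = 54, R_n = 332.64 kN/bolt. φR_n = 0.75 × (1×204.12 + 2×332.64) = 652.1 kN.
Block shear: shear path 1×[39+2×78] = 1×195 mm, A_gv = 2730, A_nv = 1×(195 − 2.5×26)×14 = 1820 mm²; tension to near edge: (37 − 0.5×26)×14 = 336 mm². R_n = min(0.6×450×1820, 0.6×345×2730) + 1.0×450×336 = min(491.4, 565.11) + 151.2 = 642.6 kN. φR_n = 0.75 × 642.6 = 482.0 kN.
Governing: min(318.2, 652.1, 482.0) = 318.2 kN → bolt shear.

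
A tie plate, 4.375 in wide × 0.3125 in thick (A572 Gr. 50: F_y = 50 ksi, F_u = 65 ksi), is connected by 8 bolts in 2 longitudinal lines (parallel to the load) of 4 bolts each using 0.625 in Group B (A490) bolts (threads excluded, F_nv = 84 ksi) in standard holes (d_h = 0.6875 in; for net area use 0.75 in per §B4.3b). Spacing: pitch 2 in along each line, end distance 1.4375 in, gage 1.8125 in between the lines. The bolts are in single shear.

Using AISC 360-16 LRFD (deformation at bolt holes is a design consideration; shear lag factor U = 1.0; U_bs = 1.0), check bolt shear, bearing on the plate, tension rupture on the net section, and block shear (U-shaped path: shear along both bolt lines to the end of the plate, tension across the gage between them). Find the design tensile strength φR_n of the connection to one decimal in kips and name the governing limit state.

43.8 kips (net-section rupture governs)

Bolt shear: A_b = π(0.625)²/4 = 0.3068 in². φR_n = 0.75 × 84 × 0.3068 × 8 × 1 = 154.6 kips.
Bearing (0.3125 in plate, F_u = 65 ksi): end bolts L_c = 1.4375 − 0.6875/2 = 1.09375, R_n = min(1.2×1.09375×0.3125×65, 2.4×0.625×0.3125×65) = 26.66 kips/bolt; interior L_c = 2 − 0.6875 = 1.3125, R_n = 30.469 kips/bolt. φR_n = 0.75 × (2×26.66 + 6×30.469) = 177.1 kips.
Tension rupture (net): A_n = (4.375 − 2×0.75)×0.3125 = 0.89844 in² (U = 1.0, A_e = A_n). φR_n = 0.75 × 65 × 0.89844 = 43.8 kips.
Block shear: shear path 2×[1.4375+3×2] = 2×7.4375 in, A_gv = 4.6484, A_nv = 2×(7.4375 − 3.5×0.75)×0.3125 = 3.0078 in²; tension across gage: (1.8125 − 1×0.75)×0.3125 = 0.33203 in². R_n = min(0.6×65×3.0078, 0.6×50×4.6484) + 1.0×65×0.33203 = min(117.3, 139.45) + 21.582 = 138.88 kips. φR_n = 0.75 × 138.88 = 104.2 kips.
Governing: min(154.6, 177.1, 43.8, 104.2) = 43.8 kips → net-section rupture.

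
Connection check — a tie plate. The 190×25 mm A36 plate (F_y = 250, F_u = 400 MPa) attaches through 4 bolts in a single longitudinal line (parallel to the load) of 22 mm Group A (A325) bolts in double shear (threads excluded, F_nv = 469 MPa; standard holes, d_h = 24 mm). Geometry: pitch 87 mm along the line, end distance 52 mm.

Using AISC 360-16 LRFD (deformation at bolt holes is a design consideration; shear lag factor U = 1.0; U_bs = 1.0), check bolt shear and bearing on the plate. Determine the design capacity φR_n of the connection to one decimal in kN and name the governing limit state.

1069.7 kN (bolt shear governs)

Bolt shear: A_b = π(22)²/4 = 380.13 mm². φR_n = 0.75 × 469 × 380.13 × 4 × 2 = 1069.7 kN.
Bearing (25 mm plate, F_u = 400 MPa): end bolts L_c = 52 − 24/2 = 40, R_n = min(1.2×40×25×400, 2.4×22×25×400) = 480 kN/bolt; interior L_c = 87 − 24 = 63, R_n = 528 kN/bolt. φR_n = 0.75 × (1×480 + 3×528) = 1548.0 kN.
Governing: min(1069.7, 1548.0) = 1069.7 kN → bolt shear.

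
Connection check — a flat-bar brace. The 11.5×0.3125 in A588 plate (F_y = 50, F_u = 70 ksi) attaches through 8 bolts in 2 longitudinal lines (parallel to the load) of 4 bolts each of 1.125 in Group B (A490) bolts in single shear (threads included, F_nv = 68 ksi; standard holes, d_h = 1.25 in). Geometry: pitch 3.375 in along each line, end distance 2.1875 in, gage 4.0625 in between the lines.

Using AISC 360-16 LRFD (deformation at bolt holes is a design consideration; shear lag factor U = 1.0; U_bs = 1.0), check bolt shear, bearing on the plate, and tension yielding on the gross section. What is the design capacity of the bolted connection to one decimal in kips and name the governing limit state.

161.7 kips (gross-section yield governs)

Bolt shear: A_b = π(1.125)²/4 = 0.99402 in². φR_n = 0.75 × 68 × 0.99402 × 8 × 1 = 405.6 kips.
Bearing (0.3125 in plate, F_u = 70 ksi): end bolts L_c = 2.1875 − 1.25/2 = 1.5625, R_n = min(1.2×1.5625×0.3125×70, 2.4×1.125×0.3125×70) = 41.016 kips/bolt; interior L_c = 3.375 − 1.25 = 2.125, R_n = 55.781 kips/bolt. φR_n = 0.75 × (2×41.016 + 6×55.781) = 312.5 kips.
Tension yield (gross): A_g = 11.5×0.3125 = 3.5938 in². φR_n = 0.90 × 50 × 3.5938 = 161.7 kips.
Governing: min(405.6, 312.5, 161.7) = 161.7 kips → gross-section yield.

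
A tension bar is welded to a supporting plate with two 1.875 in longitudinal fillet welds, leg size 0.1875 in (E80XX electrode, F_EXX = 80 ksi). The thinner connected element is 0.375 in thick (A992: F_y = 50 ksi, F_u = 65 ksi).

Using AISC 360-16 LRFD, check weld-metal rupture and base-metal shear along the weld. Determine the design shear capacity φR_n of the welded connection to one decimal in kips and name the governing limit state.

17.9 kips (weld metal governs)

Weld metal: throat = 0.707×0.1875 = 0.13256 in, L = 2×1.875 = 3.75 in. φR_n = 0.75 × 0.6 × 80 × 0.13256 × 3.75 = 17.9 kips.
Base metal shear (0.375 in plate): yield φR_n = 1.0×0.6×50×0.375×3.75 = 42.2 kips; rupture φR_n = 0.75×0.6×65×0.375×3.75 = 41.1 kips; take 41.1 kips (rupture).
Governing: min(17.9, 41.1) = 17.9 kips → weld metal.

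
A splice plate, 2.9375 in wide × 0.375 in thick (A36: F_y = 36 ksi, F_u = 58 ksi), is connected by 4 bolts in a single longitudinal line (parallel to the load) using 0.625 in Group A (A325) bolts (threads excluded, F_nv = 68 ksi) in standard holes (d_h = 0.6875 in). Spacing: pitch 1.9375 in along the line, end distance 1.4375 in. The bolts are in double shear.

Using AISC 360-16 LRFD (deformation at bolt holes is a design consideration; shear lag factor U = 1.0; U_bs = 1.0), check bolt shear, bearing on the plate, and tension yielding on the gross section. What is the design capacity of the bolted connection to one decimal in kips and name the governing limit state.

35.7 kips (gross-section yield governs)

Bolt shear: A_b = π(0.625)²/4 = 0.3068 in². φR_n = 0.75 × 68 × 0.3068 × 4 × 2 = 125.2 kips.
Bearing (0.375 in plate, F_u = 58 ksi): end bolts L_c = 1.4375 − 0.6875/2 = 1.09375, R_n = min(1.2×1.09375×0.375×58, 2.4×0.625×0.375×58) = 28.547 kips/bolt; interior L_c = 1.9375 − 0.6875 = 1.25, R_n = 32.625 kips/bolt. φR_n = 0.75 × (1×28.547 + 3×32.625) = 94.8 kips.
Tension yield (gross): A_g = 2.9375×0.375 = 1.1016 in². φR_n = 0.90 × 36 × 1.1016 = 35.7 kips.
Governing: min(125.2, 94.8, 35.7) = 35.7 kips → gross-section yield.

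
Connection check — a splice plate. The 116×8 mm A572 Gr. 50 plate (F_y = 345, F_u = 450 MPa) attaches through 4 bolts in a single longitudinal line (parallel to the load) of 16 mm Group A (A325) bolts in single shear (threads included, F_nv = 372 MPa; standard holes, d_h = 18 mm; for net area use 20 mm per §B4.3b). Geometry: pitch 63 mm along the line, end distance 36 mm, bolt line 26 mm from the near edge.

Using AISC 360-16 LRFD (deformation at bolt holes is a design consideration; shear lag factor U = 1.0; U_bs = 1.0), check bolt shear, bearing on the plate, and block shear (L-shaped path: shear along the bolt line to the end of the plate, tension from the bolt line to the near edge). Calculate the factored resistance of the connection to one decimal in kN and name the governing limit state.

224.4 kN (bolt shear governs)

Bolt shear: A_b = π(16)²/4 = 201.06 mm². φR_n = 0.75 × 372 × 201.06 × 4 × 1 = 224.4 kN.
Bearing (8 mm plate, F_u = 450 MPa): end bolts L_c = 36 − 18/2 = 27, R_n = min(1.2×27×8×450, 2.4×16×8×450) = 116.64 kN/bolt; interior L_c = 63 − 18 = 45, R_n = 138.24 kN/bolt. φR_n = 0.75 × (1×116.64 + 3×138.24) = 398.5 kN.
Block shear: shear path 1×[36+3×63] = 1×225 mm, A_gv = 1800, A_nv = 1×(225 − 3.5×20)×8 = 1240 mm²; tension to near edge: (26 − 0.5×20)×8 = 128 mm². R_n = min(0.6×450×1240, 0.6×345×1800) + 1.0×450×128 = min(334.8, 372.6) + 57.6 = 392.4 kN. φR_n = 0.75 × 392.4 = 294.3 kN.
Governing: min(224.4, 398.5, 294.3) = 224.4 kN → bolt shear.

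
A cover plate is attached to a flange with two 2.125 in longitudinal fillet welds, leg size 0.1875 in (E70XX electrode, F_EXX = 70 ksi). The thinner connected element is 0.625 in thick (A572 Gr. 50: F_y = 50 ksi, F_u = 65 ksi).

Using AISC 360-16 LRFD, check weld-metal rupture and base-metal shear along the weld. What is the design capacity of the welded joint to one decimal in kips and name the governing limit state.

Weld metal: throat = 0.707×0.1875 = 0.13256 in, L = 2×2.125 = 4.25 in. φR_n = 0.75 × 0.6 × 70 × 0.13256 × 4.25 = 17.7 kips.
Base metal shear (0.625 in plate): yield φR_n = 1.0×0.6×50×0.625×4.25 = 79.7 kips; rupture φR_n = 0.75×0.6×65×0.625×4.25 = 77.7 kips; take 77.7 kips (rupture).
Governing: min(17.7, 77.7) = 17.7 kips → weld metal.

17.7 kips (weld metal governs)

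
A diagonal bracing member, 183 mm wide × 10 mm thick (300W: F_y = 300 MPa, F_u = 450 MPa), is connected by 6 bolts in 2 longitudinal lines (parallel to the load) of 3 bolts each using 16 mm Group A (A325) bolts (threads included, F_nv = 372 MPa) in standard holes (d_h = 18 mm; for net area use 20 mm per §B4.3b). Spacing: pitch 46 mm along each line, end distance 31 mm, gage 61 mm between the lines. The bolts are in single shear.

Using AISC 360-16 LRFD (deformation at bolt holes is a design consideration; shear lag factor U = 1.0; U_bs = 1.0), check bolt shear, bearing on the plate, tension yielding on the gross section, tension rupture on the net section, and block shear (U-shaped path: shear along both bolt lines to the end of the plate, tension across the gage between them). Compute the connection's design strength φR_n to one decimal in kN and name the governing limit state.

Bolt shear: A_b = π(16)²/4 = 201.06 mm². φR_n = 0.75 × 372 × 201.06 × 6 × 1 = 336.6 kN.
Bearing (10 mm plate, F_u = 450 MPa): end bolts L_c = 31 − 18/2 = 22, R_n = min(1.2×22×10×450, 2.4×16×10×450) = 118.8 kN/bolt; interior L_c = 46 − 18 = 28, R_n = 151.2 kN/bolt. φR_n = 0.75 × (2×118.8 + 4×151.2) = 631.8 kN.
Tension yield (gross): A_g = 183×10 = 1830 mm². φR_n = 0.90 × 300 × 1830 = 494.1 kN.
Tension rupture (net): A_n = (183 − 2×20)×10 = 1430 mm² (U = 1.0, A_e = A_n). φR_n = 0.75 × 450 × 1430 = 482.6 kN.
Block shear: shear path 2×[31+2×46] = 2×123 mm, A_gv = 2460, A_nv = 2×(123 − 2.5×20)×10 = 1460 mm²; tension across gage: (61 − 1×20)×10 = 410 mm². R_n = min(0.6×450×1460, 0.6×300×2460) + 1.0×450×410 = min(394.2, 442.8) + 184.5 = 578.7 kN. φR_n = 0.75 × 578.7 = 434.0 kN.
Governing: min(336.6, 631.8, 494.1, 482.6, 434.0) = 336.6 kN → bolt shear.

336.6 kN (bolt shear governs)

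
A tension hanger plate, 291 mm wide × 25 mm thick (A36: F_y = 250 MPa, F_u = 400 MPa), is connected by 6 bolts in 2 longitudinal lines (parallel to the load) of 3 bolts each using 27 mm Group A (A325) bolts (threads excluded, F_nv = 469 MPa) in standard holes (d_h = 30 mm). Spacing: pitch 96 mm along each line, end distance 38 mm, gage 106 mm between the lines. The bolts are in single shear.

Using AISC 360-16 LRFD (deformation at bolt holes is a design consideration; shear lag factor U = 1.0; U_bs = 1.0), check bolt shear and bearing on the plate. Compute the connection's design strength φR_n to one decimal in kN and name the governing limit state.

1208.4 kN (bolt shear governs)

Bolt shear: A_b = π(27)²/4 = 572.56 mm². φR_n = 0.75 × 469 × 572.56 × 6 × 1 = 1208.4 kN.
Bearing (25 mm plate, F_u = 400 MPa): end bolts L_c = 38 − 30/2 = 23, R_n = min(1.2×23×25×400, 2.4×27×25×400) = 276 kN/bolt; interior L_c = 96 − 30 = 66, R_n = 648 kN/bolt. φR_n = 0.75 × (2×276 + 4×648) = 2358.0 kN.
Governing: min(1208.4, 2358.0) = 1208.4 kN → bolt shear.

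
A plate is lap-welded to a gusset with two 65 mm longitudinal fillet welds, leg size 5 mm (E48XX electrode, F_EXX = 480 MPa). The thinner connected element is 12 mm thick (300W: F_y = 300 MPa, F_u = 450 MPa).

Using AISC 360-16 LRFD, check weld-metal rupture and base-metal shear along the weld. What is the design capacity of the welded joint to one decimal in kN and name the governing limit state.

99.3 kN (weld metal governs)

Weld metal: throat = 0.707×5 = 3.535 mm, L = 2×65 = 130 mm. φR_n = 0.75 × 0.6 × 480 × 3.535 × 130 = 99.3 kN.
Base metal shear (12 mm plate): yield φR_n = 1.0×0.6×300×12×130 = 280.8 kN; rupture φR_n = 0.75×0.6×450×12×130 = 315.9 kN; take 280.8 kN (yield).
Governing: min(99.3, 280.8) = 99.3 kN → weld metal.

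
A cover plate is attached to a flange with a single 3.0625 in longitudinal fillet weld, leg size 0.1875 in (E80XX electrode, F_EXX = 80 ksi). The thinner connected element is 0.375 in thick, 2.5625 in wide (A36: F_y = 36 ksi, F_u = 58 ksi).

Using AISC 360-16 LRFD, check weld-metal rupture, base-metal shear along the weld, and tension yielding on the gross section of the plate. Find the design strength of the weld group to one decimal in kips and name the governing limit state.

14.6 kips (weld metal governs)

Weld metal: throat = 0.707×0.1875 = 0.13256 in, L = 3.0625 in. φR_n = 0.75 × 0.6 × 80 × 0.13256 × 3.0625 = 14.6 kips.
Base metal shear (0.375 in plate): yield φR_n = 1.0×0.6×36×0.375×3.0625 = 24.8 kips; rupture φR_n = 0.75×0.6×58×0.375×3.0625 = 30.0 kips; take 24.8 kips (yield).
Tension yield (gross): A_g = 2.5625×0.375 = 0.96094 in². φR_n = 0.90 × 36 × 0.96094 = 31.1 kips.
Governing: min(14.6, 24.8, 31.1) = 14.6 kips → weld metal.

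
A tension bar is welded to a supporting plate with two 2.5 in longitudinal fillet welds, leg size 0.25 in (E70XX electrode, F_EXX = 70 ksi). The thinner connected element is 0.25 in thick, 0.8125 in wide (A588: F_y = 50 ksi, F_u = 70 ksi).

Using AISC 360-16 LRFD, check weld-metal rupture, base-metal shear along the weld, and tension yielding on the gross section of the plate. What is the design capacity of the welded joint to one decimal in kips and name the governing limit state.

Weld metal: throat = 0.707×0.25 = 0.17675 in, L = 2×2.5 = 5 in. φR_n = 0.75 × 0.6 × 70 × 0.17675 × 5 = 27.8 kips.
Base metal shear (0.25 in plate): yield φR_n = 1.0×0.6×50×0.25×5 = 37.5 kips; rupture φR_n = 0.75×0.6×70×0.25×5 = 39.4 kips; take 37.5 kips (yield).
Tension yield (gross): A_g = 0.8125×0.25 = 0.20313 in². φR_n = 0.90 × 50 × 0.20313 = 9.1 kips.
Governing: min(27.8, 37.5, 9.1) = 9.1 kips → gross-section yield.

9.1 kips (gross-section yield governs)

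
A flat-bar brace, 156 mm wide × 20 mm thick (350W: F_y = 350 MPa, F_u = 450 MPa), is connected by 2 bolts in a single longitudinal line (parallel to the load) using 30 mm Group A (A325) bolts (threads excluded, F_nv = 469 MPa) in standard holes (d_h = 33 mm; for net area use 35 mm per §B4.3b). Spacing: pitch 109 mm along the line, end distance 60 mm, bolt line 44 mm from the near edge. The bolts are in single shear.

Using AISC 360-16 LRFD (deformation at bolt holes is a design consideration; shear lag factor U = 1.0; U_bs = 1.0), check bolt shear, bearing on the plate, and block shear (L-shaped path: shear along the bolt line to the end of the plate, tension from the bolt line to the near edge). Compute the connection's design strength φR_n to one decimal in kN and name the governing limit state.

497.3 kN (bolt shear governs)

Bolt shear: A_b = π(30)²/4 = 706.86 mm². φR_n = 0.75 × 469 × 706.86 × 2 × 1 = 497.3 kN.
Bearing (20 mm plate, F_u = 450 MPa): end bolts L_c = 60 − 33/2 = 43.5, R_n = min(1.2×43.5×20×450, 2.4×30×20×450) = 469.8 kN/bolt; interior L_c = 109 − 33 = 76, R_n = 648 kN/bolt. φR_n = 0.75 × (1×469.8 + 1×648) = 838.4 kN.
Block shear: shear path 1×[60+1×109] = 1×169 mm, A_gv = 3380, A_nv = 1×(169 − 1.5×35)×20 = 2330 mm²; tension to near edge: (44 − 0.5×35)×20 = 530 mm². R_n = min(0.6×450×2330, 0.6×350×3380) + 1.0×450×530 = min(629.1, 709.8) + 238.5 = 867.6 kN. φR_n = 0.75 × 867.6 = 650.7 kN.
Governing: min(497.3, 838.4, 650.7) = 497.3 kN → bolt shear.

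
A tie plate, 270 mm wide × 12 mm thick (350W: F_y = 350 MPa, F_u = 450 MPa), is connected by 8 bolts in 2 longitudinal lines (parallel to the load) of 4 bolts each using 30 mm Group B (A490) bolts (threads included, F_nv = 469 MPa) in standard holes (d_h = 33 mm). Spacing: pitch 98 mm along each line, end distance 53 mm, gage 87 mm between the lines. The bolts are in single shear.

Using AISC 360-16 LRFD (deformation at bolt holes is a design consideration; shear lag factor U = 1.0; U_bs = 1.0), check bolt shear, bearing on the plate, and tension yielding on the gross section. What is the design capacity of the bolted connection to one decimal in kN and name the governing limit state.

1020.6 kN (gross-section yield governs)

Bolt shear: A_b = π(30)²/4 = 706.86 mm². φR_n = 0.75 × 469 × 706.86 × 8 × 1 = 1989.1 kN.
Bearing (12 mm plate, F_u = 450 MPa): end bolts L_c = 53 − 33/2 = 36.5, R_n = min(1.2×36.5×12×450, 2.4×30×12×450) = 236.52 kN/bolt; interior L_c = 98 − 33 = 65, R_n = 388.8 kN/bolt. φR_n = 0.75 × (2×236.52 + 6×388.8) = 2104.4 kN.
Tension yield (gross): A_g = 270×12 = 3240 mm². φR_n = 0.90 × 350 × 3240 = 1020.6 kN.
Governing: min(1989.1, 2104.4, 1020.6) = 1020.6 kN → gross-section yield.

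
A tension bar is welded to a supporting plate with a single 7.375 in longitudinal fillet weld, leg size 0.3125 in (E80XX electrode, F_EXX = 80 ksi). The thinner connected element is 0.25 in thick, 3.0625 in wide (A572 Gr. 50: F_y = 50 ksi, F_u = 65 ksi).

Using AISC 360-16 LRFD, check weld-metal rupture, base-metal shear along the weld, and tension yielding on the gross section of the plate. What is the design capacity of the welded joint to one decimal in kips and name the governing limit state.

Weld metal: throat = 0.707×0.3125 = 0.22094 in, L = 7.375 in. φR_n = 0.75 × 0.6 × 80 × 0.22094 × 7.375 = 58.7 kips.
Base metal shear (0.25 in plate): yield φR_n = 1.0×0.6×50×0.25×7.375 = 55.3 kips; rupture φR_n = 0.75×0.6×65×0.25×7.375 = 53.9 kips; take 53.9 kips (rupture).
Tension yield (gross): A_g = 3.0625×0.25 = 0.76563 in². φR_n = 0.90 × 50 × 0.76563 = 34.5 kips.
Governing: min(58.7, 53.9, 34.5) = 34.5 kips → gross-section yield.

34.5 kips (gross-section yield governs)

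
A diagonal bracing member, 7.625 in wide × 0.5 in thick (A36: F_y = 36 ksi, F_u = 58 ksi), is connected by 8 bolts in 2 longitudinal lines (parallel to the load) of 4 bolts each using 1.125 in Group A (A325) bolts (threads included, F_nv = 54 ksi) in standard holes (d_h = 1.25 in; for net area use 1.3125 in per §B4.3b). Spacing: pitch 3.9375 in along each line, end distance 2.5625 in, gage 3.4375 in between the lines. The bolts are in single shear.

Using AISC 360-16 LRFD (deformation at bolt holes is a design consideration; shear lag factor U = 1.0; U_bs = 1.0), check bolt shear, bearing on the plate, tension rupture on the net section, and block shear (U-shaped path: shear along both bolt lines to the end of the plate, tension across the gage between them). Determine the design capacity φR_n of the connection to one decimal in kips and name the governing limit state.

Bolt shear: A_b = π(1.125)²/4 = 0.99402 in². φR_n = 0.75 × 54 × 0.99402 × 8 × 1 = 322.1 kips.
Bearing (0.5 in plate, F_u = 58 ksi): end bolts L_c = 2.5625 − 1.25/2 = 1.9375, R_n = min(1.2×1.9375×0.5×58, 2.4×1.125×0.5×58) = 67.425 kips/bolt; interior L_c = 3.9375 − 1.25 = 2.6875, R_n = 78.3 kips/bolt. φR_n = 0.75 × (2×67.425 + 6×78.3) = 453.5 kips.
Tension rupture (net): A_n = (7.625 − 2×1.3125)×0.5 = 2.5 in² (U = 1.0, A_e = A_n). φR_n = 0.75 × 58 × 2.5 = 108.8 kips.
Block shear: shear path 2×[2.5625+3×3.9375] = 2×14.375 in, A_gv = 14.375, A_nv = 2×(14.375 − 3.5×1.3125)×0.5 = 9.7813 in²; tension across gage: (3.4375 − 1×1.3125)×0.5 = 1.0625 in². R_n = min(0.6×58×9.7813, 0.6×36×14.375) + 1.0×58×1.0625 = min(340.39, 310.5) + 61.625 = 372.13 kips. φR_n = 0.75 × 372.13 = 279.1 kips.
Governing: min(322.1, 453.5, 108.8, 279.1) = 108.8 kips → net-section rupture.

108.8 kips (net-section rupture governs)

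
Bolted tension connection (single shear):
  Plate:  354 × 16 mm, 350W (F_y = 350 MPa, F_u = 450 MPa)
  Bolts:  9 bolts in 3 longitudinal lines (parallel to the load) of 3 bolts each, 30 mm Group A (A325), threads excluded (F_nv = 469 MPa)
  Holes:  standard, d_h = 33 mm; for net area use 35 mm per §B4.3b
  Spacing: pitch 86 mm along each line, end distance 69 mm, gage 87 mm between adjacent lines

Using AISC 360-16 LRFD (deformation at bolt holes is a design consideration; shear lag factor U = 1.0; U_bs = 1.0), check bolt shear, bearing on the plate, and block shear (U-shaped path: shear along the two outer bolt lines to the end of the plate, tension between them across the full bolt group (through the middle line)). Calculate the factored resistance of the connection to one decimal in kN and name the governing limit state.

Bolt shear: A_b = π(30)²/4 = 706.86 mm². φR_n = 0.75 × 469 × 706.86 × 9 × 1 = 2237.7 kN.
Bearing (16 mm plate, F_u = 450 MPa): end bolts L_c = 69 − 33/2 = 52.5, R_n = min(1.2×52.5×16×450, 2.4×30×16×450) = 453.6 kN/bolt; interior L_c = 86 − 33 = 53, R_n = 457.92 kN/bolt. φR_n = 0.75 × (3×453.6 + 6×457.92) = 3081.2 kN.
Block shear: shear path 2×[69+2×86] = 2×241 mm, A_gv = 7712, A_nv = 2×(241 − 2.5×35)×16 = 4912 mm²; tension across gage: (174 − 2×35)×16 = 1664 mm². R_n = min(0.6×450×4912, 0.6×350×7712) + 1.0×450×1664 = min(1326.2, 1619.5) + 748.8 = 2075 kN. φR_n = 0.75 × 2075 = 1556.3 kN.
Governing: min(2237.7, 3081.2, 1556.3) = 1556.3 kN → block shear.

1556.3 kN (block shear governs)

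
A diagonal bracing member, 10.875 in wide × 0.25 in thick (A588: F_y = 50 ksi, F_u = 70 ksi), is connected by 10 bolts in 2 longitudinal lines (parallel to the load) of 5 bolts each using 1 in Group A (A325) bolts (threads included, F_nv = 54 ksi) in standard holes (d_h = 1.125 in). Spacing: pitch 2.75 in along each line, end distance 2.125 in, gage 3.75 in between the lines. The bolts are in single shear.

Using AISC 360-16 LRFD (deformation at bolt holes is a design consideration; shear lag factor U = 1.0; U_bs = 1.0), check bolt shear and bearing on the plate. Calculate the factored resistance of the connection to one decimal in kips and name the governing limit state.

254.0 kips (bearing governs)

Bolt shear: A_b = π(1)²/4 = 0.7854 in². φR_n = 0.75 × 54 × 0.7854 × 10 × 1 = 318.1 kips.
Bearing (0.25 in plate, F_u = 70 ksi): end bolts L_c = 2.125 − 1.125/2 = 1.5625, R_n = min(1.2×1.5625×0.25×70, 2.4×1×0.25×70) = 32.813 kips/bolt; interior L_c = 2.75 − 1.125 = 1.625, R_n = 34.125 kips/bolt. φR_n = 0.75 × (2×32.813 + 8×34.125) = 254.0 kips.
Governing: min(318.1, 254.0) = 254.0 kips → bearing.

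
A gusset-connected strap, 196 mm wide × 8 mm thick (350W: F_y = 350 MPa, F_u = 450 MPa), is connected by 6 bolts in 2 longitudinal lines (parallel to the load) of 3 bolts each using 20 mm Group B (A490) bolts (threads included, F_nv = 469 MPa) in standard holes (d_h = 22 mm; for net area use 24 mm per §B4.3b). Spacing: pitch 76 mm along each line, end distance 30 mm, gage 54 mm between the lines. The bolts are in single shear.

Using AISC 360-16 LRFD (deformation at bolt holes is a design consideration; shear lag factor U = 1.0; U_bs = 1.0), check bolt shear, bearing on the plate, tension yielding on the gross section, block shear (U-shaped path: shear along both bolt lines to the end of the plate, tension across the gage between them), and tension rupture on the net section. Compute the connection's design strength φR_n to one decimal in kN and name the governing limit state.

Bolt shear: A_b = π(20)²/4 = 314.16 mm². φR_n = 0.75 × 469 × 314.16 × 6 × 1 = 663.0 kN.
Bearing (8 mm plate, F_u = 450 MPa): end bolts L_c = 30 − 22/2 = 19, R_n = min(1.2×19×8×450, 2.4×20×8×450) = 82.08 kN/bolt; interior L_c = 76 − 22 = 54, R_n = 172.8 kN/bolt. φR_n = 0.75 × (2×82.08 + 4×172.8) = 641.5 kN.
Tension yield (gross): A_g = 196×8 = 1568 mm². φR_n = 0.90 × 350 × 1568 = 493.9 kN.
Block shear: shear path 2×[30+2×76] = 2×182 mm, A_gv = 2912, A_nv = 2×(182 − 2.5×24)×8 = 1952 mm²; tension across gage: (54 − 1×24)×8 = 240 mm². R_n = min(0.6×450×1952, 0.6×350×2912) + 1.0×450×240 = min(527.04, 611.52) + 108 = 635.04 kN. φR_n = 0.75 × 635.04 = 476.3 kN.
Tension rupture (net): A_n = (196 − 2×24)×8 = 1184 mm² (U = 1.0, A_e = A_n). φR_n = 0.75 × 450 × 1184 = 399.6 kN.
Governing: min(663.0, 641.5, 493.9, 476.3, 399.6) = 399.6 kN → net-section rupture.

399.6 kN (net-section rupture governs)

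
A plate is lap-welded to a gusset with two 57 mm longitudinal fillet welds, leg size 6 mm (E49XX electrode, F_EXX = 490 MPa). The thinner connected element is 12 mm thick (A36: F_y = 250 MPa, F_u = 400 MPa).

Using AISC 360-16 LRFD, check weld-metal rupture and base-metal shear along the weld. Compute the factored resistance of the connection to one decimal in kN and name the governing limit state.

Weld metal: throat = 0.707×6 = 4.242 mm, L = 2×57 = 114 mm. φR_n = 0.75 × 0.6 × 490 × 4.242 × 114 = 106.6 kN.
Base metal shear (12 mm plate): yield φR_n = 1.0×0.6×250×12×114 = 205.2 kN; rupture φR_n = 0.75×0.6×400×12×114 = 246.2 kN; take 205.2 kN (yield).
Governing: min(106.6, 205.2) = 106.6 kN → weld metal.

106.6 kN (weld metal governs)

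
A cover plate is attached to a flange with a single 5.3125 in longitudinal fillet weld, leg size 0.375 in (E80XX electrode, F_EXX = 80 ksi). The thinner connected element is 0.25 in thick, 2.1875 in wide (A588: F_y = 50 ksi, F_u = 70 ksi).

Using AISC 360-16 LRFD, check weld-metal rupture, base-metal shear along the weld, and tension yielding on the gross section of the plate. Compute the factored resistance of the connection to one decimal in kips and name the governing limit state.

Weld metal: throat = 0.707×0.375 = 0.26513 in, L = 5.3125 in. φR_n = 0.75 × 0.6 × 80 × 0.26513 × 5.3125 = 50.7 kips.
Base metal shear (0.25 in plate): yield φR_n = 1.0×0.6×50×0.25×5.3125 = 39.8 kips; rupture φR_n = 0.75×0.6×70×0.25×5.3125 = 41.8 kips; take 39.8 kips (yield).
Tension yield (gross): A_g = 2.1875×0.25 = 0.54688 in². φR_n = 0.90 × 50 × 0.54688 = 24.6 kips.
Governing: min(50.7, 39.8, 24.6) = 24.6 kips → gross-section yield.

24.6 kips (gross-section yield governs)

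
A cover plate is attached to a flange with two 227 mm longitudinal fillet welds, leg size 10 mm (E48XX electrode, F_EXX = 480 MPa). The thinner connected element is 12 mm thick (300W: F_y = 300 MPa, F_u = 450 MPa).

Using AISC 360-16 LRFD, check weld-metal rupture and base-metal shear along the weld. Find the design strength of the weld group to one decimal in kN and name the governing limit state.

Weld metal: throat = 0.707×10 = 7.07 mm, L = 2×227 = 454 mm. φR_n = 0.75 × 0.6 × 480 × 7.07 × 454 = 693.3 kN.
Base metal shear (12 mm plate): yield φR_n = 1.0×0.6×300×12×454 = 980.6 kN; rupture φR_n = 0.75×0.6×450×12×454 = 1103.2 kN; take 980.6 kN (yield).
Governing: min(693.3, 980.6) = 693.3 kN → weld metal.

693.3 kN (weld metal governs)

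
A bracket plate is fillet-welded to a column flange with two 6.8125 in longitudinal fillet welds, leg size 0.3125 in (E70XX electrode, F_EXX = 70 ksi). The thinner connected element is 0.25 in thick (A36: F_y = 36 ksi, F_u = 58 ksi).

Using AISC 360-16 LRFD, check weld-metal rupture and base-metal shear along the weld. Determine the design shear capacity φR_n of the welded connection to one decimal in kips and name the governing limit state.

73.6 kips (base-metal shear governs)

Weld metal: throat = 0.707×0.3125 = 0.22094 in, L = 2×6.8125 = 13.625 in. φR_n = 0.75 × 0.6 × 70 × 0.22094 × 13.625 = 94.8 kips.
Base metal shear (0.25 in plate): yield φR_n = 1.0×0.6×36×0.25×13.625 = 73.6 kips; rupture φR_n = 0.75×0.6×58×0.25×13.625 = 88.9 kips; take 73.6 kips (yield).
Governing: min(94.8, 73.6) = 73.6 kips → base-metal shear.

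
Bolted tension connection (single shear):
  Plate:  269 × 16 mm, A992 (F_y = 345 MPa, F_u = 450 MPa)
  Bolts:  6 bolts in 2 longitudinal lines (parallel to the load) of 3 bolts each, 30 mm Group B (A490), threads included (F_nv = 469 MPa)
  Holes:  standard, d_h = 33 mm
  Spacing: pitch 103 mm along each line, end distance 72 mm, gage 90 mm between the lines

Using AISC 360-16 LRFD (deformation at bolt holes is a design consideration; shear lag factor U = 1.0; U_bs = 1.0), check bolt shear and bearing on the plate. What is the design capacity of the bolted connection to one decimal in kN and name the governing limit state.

1491.8 kN (bolt shear governs)

Bolt shear: A_b = π(30)²/4 = 706.86 mm². φR_n = 0.75 × 469 × 706.86 × 6 × 1 = 1491.8 kN.
Bearing (16 mm plate, F_u = 450 MPa): end bolts L_c = 72 − 33/2 = 55.5, R_n = min(1.2×55.5×16×450, 2.4×30×16×450) = 479.52 kN/bolt; interior L_c = 103 − 33 = 70, R_n = 518.4 kN/bolt. φR_n = 0.75 × (2×479.52 + 4×518.4) = 2274.5 kN.
Governing: min(1491.8, 2274.5) = 1491.8 kN → bolt shear.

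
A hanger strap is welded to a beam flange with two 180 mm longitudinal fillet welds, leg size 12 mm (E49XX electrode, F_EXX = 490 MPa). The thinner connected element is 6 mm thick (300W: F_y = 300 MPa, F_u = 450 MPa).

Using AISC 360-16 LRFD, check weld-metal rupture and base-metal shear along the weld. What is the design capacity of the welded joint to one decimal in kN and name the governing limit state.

388.8 kN (base-metal shear governs)

Weld metal: throat = 0.707×12 = 8.484 mm, L = 2×180 = 360 mm. φR_n = 0.75 × 0.6 × 490 × 8.484 × 360 = 673.5 kN.
Base metal shear (6 mm plate): yield φR_n = 1.0×0.6×300×6×360 = 388.8 kN; rupture φR_n = 0.75×0.6×450×6×360 = 437.4 kN; take 388.8 kN (yield).
Governing: min(673.5, 388.8) = 388.8 kN → base-metal shear.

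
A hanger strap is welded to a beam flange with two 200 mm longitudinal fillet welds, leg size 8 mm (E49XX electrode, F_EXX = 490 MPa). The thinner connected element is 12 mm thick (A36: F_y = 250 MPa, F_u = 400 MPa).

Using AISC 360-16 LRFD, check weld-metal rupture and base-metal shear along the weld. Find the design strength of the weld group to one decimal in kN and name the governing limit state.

498.9 kN (weld metal governs)

Weld metal: throat = 0.707×8 = 5.656 mm, L = 2×200 = 400 mm. φR_n = 0.75 × 0.6 × 490 × 5.656 × 400 = 498.9 kN.
Base metal shear (12 mm plate): yield φR_n = 1.0×0.6×250×12×400 = 720.0 kN; rupture φR_n = 0.75×0.6×400×12×400 = 864.0 kN; take 720.0 kN (yield).
Governing: min(498.9, 720.0) = 498.9 kN → weld metal.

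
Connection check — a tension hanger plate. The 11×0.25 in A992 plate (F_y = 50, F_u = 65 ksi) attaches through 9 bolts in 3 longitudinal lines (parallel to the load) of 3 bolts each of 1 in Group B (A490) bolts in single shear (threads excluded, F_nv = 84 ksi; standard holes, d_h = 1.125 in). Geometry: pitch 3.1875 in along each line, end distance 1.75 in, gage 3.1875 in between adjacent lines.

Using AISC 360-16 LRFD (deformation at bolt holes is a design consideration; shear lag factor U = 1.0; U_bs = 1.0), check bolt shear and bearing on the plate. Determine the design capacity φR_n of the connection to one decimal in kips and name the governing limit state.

Bolt shear: A_b = π(1)²/4 = 0.7854 in². φR_n = 0.75 × 84 × 0.7854 × 9 × 1 = 445.3 kips.
Bearing (0.25 in plate, F_u = 65 ksi): end bolts L_c = 1.75 − 1.125/2 = 1.1875, R_n = min(1.2×1.1875×0.25×65, 2.4×1×0.25×65) = 23.156 kips/bolt; interior L_c = 3.1875 − 1.125 = 2.0625, R_n = 39 kips/bolt. φR_n = 0.75 × (3×23.156 + 6×39) = 227.6 kips.
Governing: min(445.3, 227.6) = 227.6 kips → bearing.

227.6 kips (bearing governs)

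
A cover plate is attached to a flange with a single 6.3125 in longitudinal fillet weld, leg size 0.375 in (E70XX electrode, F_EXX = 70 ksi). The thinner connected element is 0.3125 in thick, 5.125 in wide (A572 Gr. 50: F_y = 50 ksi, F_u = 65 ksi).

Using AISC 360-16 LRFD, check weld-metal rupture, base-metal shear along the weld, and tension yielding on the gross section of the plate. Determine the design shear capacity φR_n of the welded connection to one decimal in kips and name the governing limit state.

52.7 kips (weld metal governs)

Weld metal: throat = 0.707×0.375 = 0.26513 in, L = 6.3125 in. φR_n = 0.75 × 0.6 × 70 × 0.26513 × 6.3125 = 52.7 kips.
Base metal shear (0.3125 in plate): yield φR_n = 1.0×0.6×50×0.3125×6.3125 = 59.2 kips; rupture φR_n = 0.75×0.6×65×0.3125×6.3125 = 57.7 kips; take 57.7 kips (rupture).
Tension yield (gross): A_g = 5.125×0.3125 = 1.6016 in². φR_n = 0.90 × 50 × 1.6016 = 72.1 kips.
Governing: min(52.7, 57.7, 72.1) = 52.7 kips → weld metal.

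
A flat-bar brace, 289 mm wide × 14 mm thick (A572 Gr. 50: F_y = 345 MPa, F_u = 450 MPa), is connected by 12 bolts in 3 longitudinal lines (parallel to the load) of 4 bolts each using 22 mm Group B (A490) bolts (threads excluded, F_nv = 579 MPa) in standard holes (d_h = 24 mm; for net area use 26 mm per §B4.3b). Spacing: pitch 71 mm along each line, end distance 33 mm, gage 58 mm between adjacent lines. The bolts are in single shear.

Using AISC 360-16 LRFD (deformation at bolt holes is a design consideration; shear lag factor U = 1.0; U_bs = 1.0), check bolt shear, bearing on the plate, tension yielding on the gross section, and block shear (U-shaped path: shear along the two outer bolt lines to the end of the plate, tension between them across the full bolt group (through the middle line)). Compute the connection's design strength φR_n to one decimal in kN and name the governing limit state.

Bolt shear: A_b = π(22)²/4 = 380.13 mm². φR_n = 0.75 × 579 × 380.13 × 12 × 1 = 1980.9 kN.
Bearing (14 mm plate, F_u = 450 MPa): end bolts L_c = 33 − 24/2 = 21, R_n = min(1.2×21×14×450, 2.4×22×14×450) = 158.76 kN/bolt; interior L_c = 71 − 24 = 47, R_n = 332.64 kN/bolt. φR_n = 0.75 × (3×158.76 + 9×332.64) = 2602.5 kN.
Tension yield (gross): A_g = 289×14 = 4046 mm². φR_n = 0.90 × 345 × 4046 = 1256.3 kN.
Block shear: shear path 2×[33+3×71] = 2×246 mm, A_gv = 6888, A_nv = 2×(246 − 3.5×26)×14 = 4340 mm²; tension across gage: (116 − 2×26)×14 = 896 mm². R_n = min(0.6×450×4340, 0.6×345×6888) + 1.0×450×896 = min(1171.8, 1425.8) + 403.2 = 1575 kN. φR_n = 0.75 × 1575 = 1181.3 kN.
Governing: min(1980.9, 2602.5, 1256.3, 1181.3) = 1181.3 kN → block shear.

1181.3 kN (block shear governs)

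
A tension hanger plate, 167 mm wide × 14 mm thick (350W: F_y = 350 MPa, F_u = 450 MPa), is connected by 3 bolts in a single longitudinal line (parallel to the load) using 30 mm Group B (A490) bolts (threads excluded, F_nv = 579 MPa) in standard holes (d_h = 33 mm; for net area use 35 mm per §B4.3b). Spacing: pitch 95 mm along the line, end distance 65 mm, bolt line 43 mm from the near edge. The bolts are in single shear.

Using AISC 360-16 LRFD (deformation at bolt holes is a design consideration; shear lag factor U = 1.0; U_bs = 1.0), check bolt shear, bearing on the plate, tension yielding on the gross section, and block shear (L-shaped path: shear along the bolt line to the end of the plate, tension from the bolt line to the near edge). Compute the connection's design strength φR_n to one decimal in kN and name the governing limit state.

595.4 kN (block shear governs)

Bolt shear: A_b = π(30)²/4 = 706.86 mm². φR_n = 0.75 × 579 × 706.86 × 3 × 1 = 920.9 kN.
Bearing (14 mm plate, F_u = 450 MPa): end bolts L_c = 65 − 33/2 = 48.5, R_n = min(1.2×48.5×14×450, 2.4×30×14×450) = 366.66 kN/bolt; interior L_c = 95 − 33 = 62, R_n = 453.6 kN/bolt. φR_n = 0.75 × (1×366.66 + 2×453.6) = 955.4 kN.
Tension yield (gross): A_g = 167×14 = 2338 mm². φR_n = 0.90 × 350 × 2338 = 736.5 kN.
Block shear: shear path 1×[65+2×95] = 1×255 mm, A_gv = 3570, A_nv = 1×(255 − 2.5×35)×14 = 2345 mm²; tension to near edge: (43 − 0.5×35)×14 = 357 mm². R_n = min(0.6×450×2345, 0.6×350×3570) + 1.0×450×357 = min(633.15, 749.7) + 160.65 = 793.8 kN. φR_n = 0.75 × 793.8 = 595.4 kN.
Governing: min(920.9, 955.4, 736.5, 595.4) = 595.4 kN → block shear.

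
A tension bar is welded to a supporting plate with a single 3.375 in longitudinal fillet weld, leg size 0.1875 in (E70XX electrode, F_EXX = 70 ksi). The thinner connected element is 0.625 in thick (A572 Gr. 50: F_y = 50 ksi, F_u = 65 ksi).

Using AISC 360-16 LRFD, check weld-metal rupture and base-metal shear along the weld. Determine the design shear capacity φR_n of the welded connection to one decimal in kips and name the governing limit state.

14.1 kips (weld metal governs)

Weld metal: throat = 0.707×0.1875 = 0.13256 in, L = 3.375 in. φR_n = 0.75 × 0.6 × 70 × 0.13256 × 3.375 = 14.1 kips.
Base metal shear (0.625 in plate): yield φR_n = 1.0×0.6×50×0.625×3.375 = 63.3 kips; rupture φR_n = 0.75×0.6×65×0.625×3.375 = 61.7 kips; take 61.7 kips (rupture).
Governing: min(14.1, 61.7) = 14.1 kips → weld metal.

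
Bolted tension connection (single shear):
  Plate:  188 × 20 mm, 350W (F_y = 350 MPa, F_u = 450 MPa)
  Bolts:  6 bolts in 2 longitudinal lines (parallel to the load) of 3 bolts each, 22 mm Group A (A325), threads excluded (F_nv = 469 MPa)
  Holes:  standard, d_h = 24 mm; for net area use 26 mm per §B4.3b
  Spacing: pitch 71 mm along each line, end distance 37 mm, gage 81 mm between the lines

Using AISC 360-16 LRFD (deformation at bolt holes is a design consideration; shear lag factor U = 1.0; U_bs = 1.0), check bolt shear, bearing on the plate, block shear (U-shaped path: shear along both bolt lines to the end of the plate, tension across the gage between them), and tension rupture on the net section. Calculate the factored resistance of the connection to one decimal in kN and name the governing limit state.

802.3 kN (bolt shear governs)

Bolt shear: A_b = π(22)²/4 = 380.13 mm². φR_n = 0.75 × 469 × 380.13 × 6 × 1 = 802.3 kN.
Bearing (20 mm plate, F_u = 450 MPa): end bolts L_c = 37 − 24/2 = 25, R_n = min(1.2×25×20×450, 2.4×22×20×450) = 270 kN/bolt; interior L_c = 71 − 24 = 47, R_n = 475.2 kN/bolt. φR_n = 0.75 × (2×270 + 4×475.2) = 1830.6 kN.
Block shear: shear path 2×[37+2×71] = 2×179 mm, A_gv = 7160, A_nv = 2×(179 − 2.5×26)×20 = 4560 mm²; tension across gage: (81 − 1×26)×20 = 1100 mm². R_n = min(0.6×450×4560, 0.6×350×7160) + 1.0×450×1100 = min(1231.2, 1503.6) + 495 = 1726.2 kN. φR_n = 0.75 × 1726.2 = 1294.7 kN.
Tension rupture (net): A_n = (188 − 2×26)×20 = 2720 mm² (U = 1.0, A_e = A_n). φR_n = 0.75 × 450 × 2720 = 918.0 kN.
Governing: min(802.3, 1830.6, 1294.7, 918.0) = 802.3 kN → bolt shear.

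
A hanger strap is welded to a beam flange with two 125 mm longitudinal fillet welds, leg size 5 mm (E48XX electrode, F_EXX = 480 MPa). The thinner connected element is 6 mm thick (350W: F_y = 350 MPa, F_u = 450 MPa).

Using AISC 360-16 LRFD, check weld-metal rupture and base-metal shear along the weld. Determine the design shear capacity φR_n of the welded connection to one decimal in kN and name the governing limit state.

Weld metal: throat = 0.707×5 = 3.535 mm, L = 2×125 = 250 mm. φR_n = 0.75 × 0.6 × 480 × 3.535 × 250 = 190.9 kN.
Base metal shear (6 mm plate): yield φR_n = 1.0×0.6×350×6×250 = 315.0 kN; rupture φR_n = 0.75×0.6×450×6×250 = 303.8 kN; take 303.8 kN (rupture).
Governing: min(190.9, 303.8) = 190.9 kN → weld metal.

190.9 kN (weld metal governs)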